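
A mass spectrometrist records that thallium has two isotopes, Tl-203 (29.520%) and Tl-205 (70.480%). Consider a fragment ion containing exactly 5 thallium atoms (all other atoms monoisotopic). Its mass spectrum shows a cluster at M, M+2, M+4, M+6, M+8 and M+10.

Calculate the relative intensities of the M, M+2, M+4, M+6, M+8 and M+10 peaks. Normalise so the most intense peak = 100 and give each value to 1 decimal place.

The 5 Tl atoms are independent, so intensities follow the terms of (0.29520 + 0.70480)^5.
P(M) = 0.29520^5 = 0.002242
P(M+2) = 5 × 0.29520^4 × 0.70480^1 = 0.026761
P(M+4) = 10 × 0.29520^3 × 0.70480^2 = 0.127785
P(M+6) = 10 × 0.29520^2 × 0.70480^3 = 0.305092
P(M+8) = 5 × 0.29520^1 × 0.70480^4 = 0.364208
P(M+10) = 0.70480^5 = 0.173912
The M+8 peak is largest (0.364208); scaling to 100 gives 0.6 : 7.3 : 35.1 : 83.8 : 100.0 : 47.8.

0.6 : 7.3 : 35.1 : 83.8 : 100.0 : 47.8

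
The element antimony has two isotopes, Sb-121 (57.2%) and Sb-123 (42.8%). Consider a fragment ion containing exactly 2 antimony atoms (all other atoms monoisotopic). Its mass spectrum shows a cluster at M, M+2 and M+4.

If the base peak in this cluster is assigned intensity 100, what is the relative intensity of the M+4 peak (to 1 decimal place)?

(0.572 + 0.428)^2 gives M 0.3272, M+2 0.4896, M+4 0.1832; the largest is M+2.
P(M+2) = C(2,1) × 0.572^1 × 0.428^1 = 2 × 0.5720 × 0.4280 = 0.489632 (base)
P(M+4) = C(2,2) × 0.572^0 × 0.428^2 = 1 × 1.0000 × 0.183184 = 0.183184
Relative intensity = 0.183184 / 0.489632 × 100 = 37.4

37.4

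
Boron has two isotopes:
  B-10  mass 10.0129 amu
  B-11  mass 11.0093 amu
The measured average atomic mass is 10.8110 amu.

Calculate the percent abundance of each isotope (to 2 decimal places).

Writing the weighted mean with unknown fraction x of B-10:
10.0129·x + 11.0093·(1 − x) = 10.8110
(10.0129 − 11.0093)·x = 10.8110 − 11.0093
x = -0.1983 / -0.9964 = 0.19902 → 19.90% B-10, 80.10% B-11.

B-10: 19.90%, B-11: 80.10%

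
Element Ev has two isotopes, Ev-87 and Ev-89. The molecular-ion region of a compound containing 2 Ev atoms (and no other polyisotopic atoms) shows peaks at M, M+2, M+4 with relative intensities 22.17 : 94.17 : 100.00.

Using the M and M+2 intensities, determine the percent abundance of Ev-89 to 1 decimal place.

68.0%

If p is the fraction of Ev that is Ev-87, then I(M+2)/I(M) = [C(2,1)·p^1·(1−p)] / p^2 = 2·(1−p)/p = 94.17/22.17 = 4.2476
(1−p)/p = 4.2476/2 = 2.1238  ⇒  p = 1/(1 + 2.1238) = 0.3201
Ev-87: 32.0%, Ev-89: 68.0%.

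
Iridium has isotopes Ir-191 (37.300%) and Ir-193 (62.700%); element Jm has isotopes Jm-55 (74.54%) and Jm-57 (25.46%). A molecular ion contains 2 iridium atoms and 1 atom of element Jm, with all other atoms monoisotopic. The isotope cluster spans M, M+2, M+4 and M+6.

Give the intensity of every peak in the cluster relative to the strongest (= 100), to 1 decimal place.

Iridium pattern (n=2): 0.139129 : 0.467742 : 0.393129
Element Jm pattern (n=1): 0.7454 : 0.2546
Convolve the two distributions (both contribute in 2-u steps):
  M: 0.139129×0.7454 = 0.103707
  M+2: 0.139129×0.2546 + 0.467742×0.7454 = 0.384077
  M+4: 0.467742×0.2546 + 0.393129×0.7454 = 0.412125
  M+6: 0.393129×0.2546 = 0.100091
Scale to base peak (0.412125) = 100: 25.2 : 93.2 : 100.0 : 24.3

25.2 : 93.2 : 100.0 : 24.3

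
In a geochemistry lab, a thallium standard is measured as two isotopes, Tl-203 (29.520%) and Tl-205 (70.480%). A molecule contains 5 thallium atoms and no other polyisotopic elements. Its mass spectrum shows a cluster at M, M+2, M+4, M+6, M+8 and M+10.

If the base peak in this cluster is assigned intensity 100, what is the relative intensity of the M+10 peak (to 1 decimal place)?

Term probabilities: M 0.0022, M+2 0.0268, M+4 0.1278, M+6 0.3051, M+8 0.3642, M+10 0.1739. Base peak = M+8.
P(M+8) = C(5,4) × 0.29520^1 × 0.70480^4 = 5 × 0.2952 × 0.24675365 = 0.364208 (base)
P(M+10) = C(5,5) × 0.29520^0 × 0.70480^5 = 1 × 1.0000 × 0.17391197 = 0.173912
Relative intensity = 0.173912 / 0.364208 × 100 = 47.8

47.8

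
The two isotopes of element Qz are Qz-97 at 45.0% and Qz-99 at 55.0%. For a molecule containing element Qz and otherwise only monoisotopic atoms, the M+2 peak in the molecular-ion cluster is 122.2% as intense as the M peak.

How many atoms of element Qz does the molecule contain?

The M+2/M ratio from n Qz atoms is n · q/p = n · 0.550/0.450.
n = 1.222 × 0.450/0.550 = 1.00 ≈ 1

1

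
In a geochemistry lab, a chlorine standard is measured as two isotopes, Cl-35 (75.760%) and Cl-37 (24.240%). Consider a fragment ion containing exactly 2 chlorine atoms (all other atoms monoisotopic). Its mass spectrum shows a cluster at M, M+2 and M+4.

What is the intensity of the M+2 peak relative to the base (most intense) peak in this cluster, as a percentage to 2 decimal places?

63.99%

Binomial terms of (0.75760 + 0.24240)^2: M 0.5740, M+2 0.3673, M+4 0.0588 → M is the base peak.
P(M) = C(2,0) × 0.75760^2 × 0.24240^0 = 1 × 0.57395776 × 1.0000 = 0.573958 (base)
P(M+2) = C(2,1) × 0.75760^1 × 0.24240^1 = 2 × 0.7576 × 0.2424 = 0.367284
Relative intensity = 0.367284 / 0.573958 × 100 = 63.99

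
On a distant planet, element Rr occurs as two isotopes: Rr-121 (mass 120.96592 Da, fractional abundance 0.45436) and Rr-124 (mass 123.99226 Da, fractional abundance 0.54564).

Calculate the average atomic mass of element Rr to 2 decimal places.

Ar = Σ fᵢ·mᵢ = 0.45436 × 120.96592 + 0.54564 × 123.99226
= 54.962075 + 67.655137 = 122.617212 Da

122.62 Da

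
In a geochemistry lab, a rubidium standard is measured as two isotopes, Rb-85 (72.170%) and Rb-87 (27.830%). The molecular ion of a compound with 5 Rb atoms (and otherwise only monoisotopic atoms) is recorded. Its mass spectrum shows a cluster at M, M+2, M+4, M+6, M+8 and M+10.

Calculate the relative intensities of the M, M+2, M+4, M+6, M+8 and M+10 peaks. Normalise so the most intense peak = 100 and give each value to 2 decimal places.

The 5 Rb atoms are independent, so intensities follow the terms of (0.72170 + 0.27830)^5.
P(M) = 0.72170^5 = 0.195787
P(M+2) = 5 × 0.72170^4 × 0.27830^1 = 0.377494
P(M+4) = 10 × 0.72170^3 × 0.27830^2 = 0.291136
P(M+6) = 10 × 0.72170^2 × 0.27830^3 = 0.112267
P(M+8) = 5 × 0.72170^1 × 0.27830^4 = 0.021646
P(M+10) = 0.27830^5 = 0.001669
The M+2 peak is largest (0.377494); scaling to 100 gives 51.86 : 100.00 : 77.12 : 29.74 : 5.73 : 0.44.

51.86 : 100.00 : 77.12 : 29.74 : 5.73 : 0.44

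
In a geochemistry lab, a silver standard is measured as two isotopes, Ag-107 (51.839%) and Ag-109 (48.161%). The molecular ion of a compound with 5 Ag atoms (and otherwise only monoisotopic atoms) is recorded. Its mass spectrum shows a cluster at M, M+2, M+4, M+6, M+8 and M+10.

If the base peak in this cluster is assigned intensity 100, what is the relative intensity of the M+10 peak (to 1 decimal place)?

8.0

Term probabilities: M 0.0374, M+2 0.1739, M+4 0.3231, M+6 0.3002, M+8 0.1394, M+10 0.0259. Base peak = M+4.
P(M+4) = C(5,2) × 0.51839^3 × 0.48161^2 = 10 × 0.13930601 × 0.23194819 = 0.323118 (base)
P(M+10) = C(5,5) × 0.51839^0 × 0.48161^5 = 1 × 1.0000 × 0.0259106 = 0.025911
Relative intensity = 0.025911 / 0.323118 × 100 = 8.0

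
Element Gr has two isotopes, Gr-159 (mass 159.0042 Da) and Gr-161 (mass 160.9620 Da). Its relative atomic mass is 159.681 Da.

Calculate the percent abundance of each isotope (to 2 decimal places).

With x = fraction of Gr-159 (so Gr-161 is 1 − x):
159.0042·x + 160.9620·(1 − x) = 159.681
(159.0042 − 160.9620)·x = 159.681 − 160.9620
x = -1.2810 / -1.9578 = 0.65431 → 65.43% Gr-159, 34.57% Gr-161.

Gr-159: 65.43%, Gr-161: 34.57%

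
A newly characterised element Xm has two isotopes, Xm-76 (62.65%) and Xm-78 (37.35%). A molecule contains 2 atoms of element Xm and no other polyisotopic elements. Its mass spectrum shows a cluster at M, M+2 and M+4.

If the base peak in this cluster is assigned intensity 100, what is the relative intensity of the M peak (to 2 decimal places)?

83.87

(0.6265 + 0.3735)^2 gives M 0.3925, M+2 0.4680, M+4 0.1395; the largest is M+2.
P(M+2) = C(2,1) × 0.6265^1 × 0.3735^1 = 2 × 0.6265 × 0.3735 = 0.467996 (base)
P(M) = C(2,0) × 0.6265^2 × 0.3735^0 = 1 × 0.39250225 × 1.0000 = 0.392502
Relative intensity = 0.392502 / 0.467996 × 100 = 83.87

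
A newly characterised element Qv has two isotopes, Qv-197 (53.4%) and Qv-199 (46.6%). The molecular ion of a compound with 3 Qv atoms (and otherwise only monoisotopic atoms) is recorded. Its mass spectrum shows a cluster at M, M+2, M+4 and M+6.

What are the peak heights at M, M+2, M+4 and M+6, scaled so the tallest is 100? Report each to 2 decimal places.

Each Qv atom is independently Qv-197 (p = 0.534) or Qv-199 (q = 0.466); the cluster is the binomial expansion (p + q)^3.
P(M) = 0.534^3 = 0.152273
P(M+2) = 3 × 0.534^2 × 0.466^1 = 0.398648
P(M+4) = 3 × 0.534^1 × 0.466^2 = 0.347884
P(M+6) = 0.466^3 = 0.101195
The M+2 peak is largest (0.398648); scaling to 100 gives 38.20 : 100.00 : 87.27 : 25.38.

38.20 : 100.00 : 87.27 : 25.38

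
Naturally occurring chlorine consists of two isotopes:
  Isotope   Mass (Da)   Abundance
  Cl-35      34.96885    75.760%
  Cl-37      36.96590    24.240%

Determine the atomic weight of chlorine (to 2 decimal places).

35.45 Da

The abundance-weighted mean is 0.75760 × 34.96885 + 0.24240 × 36.96590
= 26.492401 + 8.960534 = 35.452935 Da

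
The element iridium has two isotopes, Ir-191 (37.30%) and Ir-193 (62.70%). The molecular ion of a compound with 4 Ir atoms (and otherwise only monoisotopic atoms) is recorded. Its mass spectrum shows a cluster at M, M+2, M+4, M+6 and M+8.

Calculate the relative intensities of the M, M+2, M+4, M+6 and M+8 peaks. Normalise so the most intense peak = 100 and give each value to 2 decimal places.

5.26 : 35.39 : 89.23 : 100.00 : 42.02

The 4 Ir atoms are independent, so intensities follow the terms of (0.3730 + 0.6270)^4.
P(M) = 0.3730^4 = 0.019357
P(M+2) = 4 × 0.3730^3 × 0.6270^1 = 0.130153
P(M+4) = 6 × 0.3730^2 × 0.6270^2 = 0.328174
P(M+6) = 4 × 0.3730^1 × 0.6270^3 = 0.367766
P(M+8) = 0.6270^4 = 0.154550
The M+6 peak is largest (0.367766); scaling to 100 gives 5.26 : 35.39 : 89.23 : 100.00 : 42.02.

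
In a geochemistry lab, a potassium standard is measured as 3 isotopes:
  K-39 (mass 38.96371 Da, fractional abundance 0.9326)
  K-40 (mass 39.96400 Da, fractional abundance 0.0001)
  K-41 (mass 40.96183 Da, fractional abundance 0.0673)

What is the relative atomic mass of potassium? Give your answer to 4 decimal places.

39.0983 Da

The abundance-weighted mean is 0.9326 × 38.96371 + 0.0001 × 39.96400 + 0.0673 × 40.96183
= 36.337556 + 0.003996 + 2.756731 = 39.098283 Da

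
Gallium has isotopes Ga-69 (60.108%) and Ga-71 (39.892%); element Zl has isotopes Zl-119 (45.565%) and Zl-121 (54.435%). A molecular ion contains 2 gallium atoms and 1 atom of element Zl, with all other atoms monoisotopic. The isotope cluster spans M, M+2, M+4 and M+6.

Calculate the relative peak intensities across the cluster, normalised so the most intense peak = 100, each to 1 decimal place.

39.7 : 100.0 : 80.3 : 20.9

Gallium pattern (n=2): 0.36129717 : 0.47956567 : 0.15913717
Element Zl pattern (n=1): 0.45565 : 0.54435
Convolve the two distributions (both contribute in 2-u steps):
  M: 0.36129717×0.45565 = 0.164625
  M+2: 0.36129717×0.54435 + 0.47956567×0.45565 = 0.415186
  M+4: 0.47956567×0.54435 + 0.15913717×0.45565 = 0.333562
  M+6: 0.15913717×0.54435 = 0.086626
Scale to base peak (0.415186) = 100: 39.7 : 100.0 : 80.3 : 20.9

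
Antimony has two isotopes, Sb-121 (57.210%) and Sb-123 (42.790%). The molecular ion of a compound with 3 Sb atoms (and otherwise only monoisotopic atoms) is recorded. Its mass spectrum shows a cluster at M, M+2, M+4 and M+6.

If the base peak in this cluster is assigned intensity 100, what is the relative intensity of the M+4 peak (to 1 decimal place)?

74.8

(0.57210 + 0.42790)^3 gives M 0.1872, M+2 0.4202, M+4 0.3143, M+6 0.0783; the largest is M+2.
P(M+2) = C(3,1) × 0.57210^2 × 0.42790^1 = 3 × 0.32729841 × 0.4279 = 0.420153 (base)
P(M+4) = C(3,2) × 0.57210^1 × 0.42790^2 = 3 × 0.5721 × 0.18309841 = 0.314252
Relative intensity = 0.314252 / 0.420153 × 100 = 74.8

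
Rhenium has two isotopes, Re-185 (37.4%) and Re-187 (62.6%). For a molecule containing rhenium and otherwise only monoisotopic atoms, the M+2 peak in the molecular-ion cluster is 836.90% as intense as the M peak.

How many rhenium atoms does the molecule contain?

For n independent Re atoms, I(M+2)/I(M) = n · (abundance Re-187) / (abundance Re-185) = n · 0.626/0.374.
n = 8.3690 × 0.374/0.626 = 5.00 ≈ 5

5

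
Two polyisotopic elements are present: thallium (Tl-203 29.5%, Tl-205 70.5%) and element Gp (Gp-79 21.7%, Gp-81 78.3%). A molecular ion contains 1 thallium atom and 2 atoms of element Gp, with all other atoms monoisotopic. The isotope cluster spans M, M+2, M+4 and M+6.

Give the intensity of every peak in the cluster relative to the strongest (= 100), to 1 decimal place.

3.2 : 30.9 : 97.3 : 100.0

Thallium pattern (n=1): 0.2950 : 0.7050
Element Gp pattern (n=2): 0.047089 : 0.339822 : 0.613089
Convolve the two distributions (both contribute in 2-u steps):
  M: 0.2950×0.047089 = 0.013891
  M+2: 0.2950×0.339822 + 0.7050×0.047089 = 0.133445
  M+4: 0.2950×0.613089 + 0.7050×0.339822 = 0.420436
  M+6: 0.7050×0.613089 = 0.432228
Scale to base peak (0.432228) = 100: 3.2 : 30.9 : 97.3 : 100.0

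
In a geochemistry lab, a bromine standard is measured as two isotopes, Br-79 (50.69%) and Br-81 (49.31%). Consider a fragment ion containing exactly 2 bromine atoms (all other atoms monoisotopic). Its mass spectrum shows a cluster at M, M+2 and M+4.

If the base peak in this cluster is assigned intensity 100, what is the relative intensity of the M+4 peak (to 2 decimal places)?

Binomial terms of (0.5069 + 0.4931)^2: M 0.2569, M+2 0.4999, M+4 0.2431 → M+2 is the base peak.
P(M+2) = C(2,1) × 0.5069^1 × 0.4931^1 = 2 × 0.5069 × 0.4931 = 0.499905 (base)
P(M+4) = C(2,2) × 0.5069^0 × 0.4931^2 = 1 × 1.0000 × 0.24314761 = 0.243148
Relative intensity = 0.243148 / 0.499905 × 100 = 48.64

48.64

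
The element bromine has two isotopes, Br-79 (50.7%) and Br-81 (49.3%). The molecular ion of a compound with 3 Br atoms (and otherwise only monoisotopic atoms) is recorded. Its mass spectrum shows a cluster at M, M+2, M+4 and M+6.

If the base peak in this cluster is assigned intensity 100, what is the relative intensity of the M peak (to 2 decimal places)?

34.28

Binomial terms of (0.507 + 0.493)^3: M 0.1303, M+2 0.3802, M+4 0.3697, M+6 0.1198 → M+2 is the base peak.
P(M+2) = C(3,1) × 0.507^2 × 0.493^1 = 3 × 0.257049 × 0.4930 = 0.380175 (base)
P(M) = C(3,0) × 0.507^3 × 0.493^0 = 1 × 0.13032384 × 1.0000 = 0.130324
Relative intensity = 0.130324 / 0.380175 × 100 = 34.28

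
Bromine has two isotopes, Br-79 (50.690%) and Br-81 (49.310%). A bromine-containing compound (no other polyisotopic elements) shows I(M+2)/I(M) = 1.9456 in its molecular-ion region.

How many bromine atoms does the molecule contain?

2

For n independent Br atoms, I(M+2)/I(M) = n · (abundance Br-81) / (abundance Br-79) = n · 0.49310/0.50690.
n = 1.9456 × 0.50690/0.49310 = 2.00 ≈ 2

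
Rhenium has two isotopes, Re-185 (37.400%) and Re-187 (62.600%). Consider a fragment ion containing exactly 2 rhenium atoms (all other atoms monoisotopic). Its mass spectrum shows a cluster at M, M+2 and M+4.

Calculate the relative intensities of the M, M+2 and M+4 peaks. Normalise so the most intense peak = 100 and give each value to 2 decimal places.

Each Re atom is independently Re-185 (p = 0.37400) or Re-187 (q = 0.62600); the cluster is the binomial expansion (p + q)^2.
P(M) = 0.37400^2 = 0.139876
P(M+2) = 2 × 0.37400^1 × 0.62600^1 = 0.468248
P(M+4) = 0.62600^2 = 0.391876
The M+2 peak is largest (0.468248); scaling to 100 gives 29.87 : 100.00 : 83.69.

29.87 : 100.00 : 83.69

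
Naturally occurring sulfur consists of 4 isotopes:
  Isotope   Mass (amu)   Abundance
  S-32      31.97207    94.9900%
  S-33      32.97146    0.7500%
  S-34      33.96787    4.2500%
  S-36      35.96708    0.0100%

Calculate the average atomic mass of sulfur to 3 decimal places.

Ar = Σ fᵢ·mᵢ = 0.949900 × 31.97207 + 0.007500 × 32.97146 + 0.042500 × 33.96787 + 0.000100 × 35.96708
= 30.370269 + 0.247286 + 1.443634 + 0.003597 = 32.064786 amu

32.065 amu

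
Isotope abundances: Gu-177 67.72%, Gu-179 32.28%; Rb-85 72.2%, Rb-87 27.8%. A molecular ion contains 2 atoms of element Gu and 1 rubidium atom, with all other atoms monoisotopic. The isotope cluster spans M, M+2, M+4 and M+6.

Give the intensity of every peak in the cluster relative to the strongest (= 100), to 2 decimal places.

Element Gu pattern (n=2): 0.45859984 : 0.43720032 : 0.10419984
Rubidium pattern (n=1): 0.7220 : 0.2780
Convolve the two distributions (both contribute in 2-u steps):
  M: 0.45859984×0.7220 = 0.331109
  M+2: 0.45859984×0.2780 + 0.43720032×0.7220 = 0.443149
  M+4: 0.43720032×0.2780 + 0.10419984×0.7220 = 0.196774
  M+6: 0.10419984×0.2780 = 0.028968
Scale to base peak (0.443149) = 100: 74.72 : 100.00 : 44.40 : 6.54

74.72 : 100.00 : 44.40 : 6.54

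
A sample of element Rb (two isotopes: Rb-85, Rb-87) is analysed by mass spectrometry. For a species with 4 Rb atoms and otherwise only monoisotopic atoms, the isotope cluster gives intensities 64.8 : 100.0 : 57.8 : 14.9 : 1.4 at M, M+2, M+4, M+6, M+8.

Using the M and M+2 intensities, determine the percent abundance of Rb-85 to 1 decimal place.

72.2%

Let p = fractional abundance of Rb-85. I(M+2)/I(M) = [C(4,1)·p^3·(1−p)] / p^4 = 4·(1−p)/p = 100.0/64.8 = 1.5432
(1−p)/p = 1.5432/4 = 0.3858  ⇒  p = 1/(1 + 0.3858) = 0.7216
Rb-85: 72.2%, Rb-87: 27.8%.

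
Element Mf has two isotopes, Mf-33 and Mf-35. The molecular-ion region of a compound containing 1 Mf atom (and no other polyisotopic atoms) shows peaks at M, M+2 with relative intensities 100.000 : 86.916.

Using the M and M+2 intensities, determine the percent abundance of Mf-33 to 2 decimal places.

53.50%

Let p = fractional abundance of Mf-33. I(M+2)/I(M) = [C(1,1)·p^0·(1−p)] / p^1 = 1·(1−p)/p = 86.916/100.000 = 0.8692
(1−p)/p = 0.8692/1 = 0.8692  ⇒  p = 1/(1 + 0.8692) = 0.5350
Mf-33: 53.50%, Mf-35: 46.50%.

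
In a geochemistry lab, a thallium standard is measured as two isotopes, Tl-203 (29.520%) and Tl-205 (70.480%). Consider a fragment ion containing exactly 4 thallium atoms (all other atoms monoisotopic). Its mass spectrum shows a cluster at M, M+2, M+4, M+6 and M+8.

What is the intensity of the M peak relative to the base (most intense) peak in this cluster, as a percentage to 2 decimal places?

(0.29520 + 0.70480)^4 gives M 0.0076, M+2 0.0725, M+4 0.2597, M+6 0.4134, M+8 0.2468; the largest is M+6.
P(M+6) = C(4,3) × 0.29520^1 × 0.70480^3 = 4 × 0.2952 × 0.35010449 = 0.413403 (base)
P(M) = C(4,0) × 0.29520^4 × 0.70480^0 = 1 × 0.00759391 × 1.0000 = 0.007594
Relative intensity = 0.007594 / 0.413403 × 100 = 1.84

1.84%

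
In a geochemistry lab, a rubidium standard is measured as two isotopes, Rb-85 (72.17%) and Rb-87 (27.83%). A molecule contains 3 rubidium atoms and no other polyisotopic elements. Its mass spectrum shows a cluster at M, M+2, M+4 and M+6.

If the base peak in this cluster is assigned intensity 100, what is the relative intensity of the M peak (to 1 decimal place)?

86.4

Binomial terms of (0.7217 + 0.2783)^3: M 0.3759, M+2 0.4349, M+4 0.1677, M+6 0.0216 → M+2 is the base peak.
P(M+2) = C(3,1) × 0.7217^2 × 0.2783^1 = 3 × 0.52085089 × 0.2783 = 0.434858 (base)
P(M) = C(3,0) × 0.7217^3 × 0.2783^0 = 1 × 0.37589809 × 1.0000 = 0.375898
Relative intensity = 0.375898 / 0.434858 × 100 = 86.4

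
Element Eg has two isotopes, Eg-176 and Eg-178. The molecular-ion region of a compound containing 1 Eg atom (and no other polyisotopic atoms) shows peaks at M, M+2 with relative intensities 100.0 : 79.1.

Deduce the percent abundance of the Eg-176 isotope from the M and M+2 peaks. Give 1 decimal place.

55.8%

Write p for the Eg-176 fraction. I(M+2)/I(M) = [C(1,1)·p^0·(1−p)] / p^1 = 1·(1−p)/p = 79.1/100.0 = 0.7910
(1−p)/p = 0.7910/1 = 0.7910  ⇒  p = 1/(1 + 0.7910) = 0.5583
Eg-176: 55.8%, Eg-178: 44.2%.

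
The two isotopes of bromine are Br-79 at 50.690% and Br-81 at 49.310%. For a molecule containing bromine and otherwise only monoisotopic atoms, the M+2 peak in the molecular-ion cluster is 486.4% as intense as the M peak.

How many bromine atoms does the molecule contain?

5

For n independent Br atoms, I(M+2)/I(M) = n · (abundance Br-81) / (abundance Br-79) = n · 0.49310/0.50690.
n = 4.864 × 0.50690/0.49310 = 5.00 ≈ 5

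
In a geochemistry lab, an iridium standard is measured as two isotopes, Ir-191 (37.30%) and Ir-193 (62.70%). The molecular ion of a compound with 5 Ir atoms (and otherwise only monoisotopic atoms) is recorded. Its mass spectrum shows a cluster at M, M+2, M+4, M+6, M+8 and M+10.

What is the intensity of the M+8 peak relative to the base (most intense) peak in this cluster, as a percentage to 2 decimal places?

84.05%

(0.3730 + 0.6270)^5 gives M 0.0072, M+2 0.0607, M+4 0.2040, M+6 0.3429, M+8 0.2882, M+10 0.0969; the largest is M+6.
P(M+6) = C(5,3) × 0.3730^2 × 0.6270^3 = 10 × 0.139129 × 0.24649188 = 0.342942 (base)
P(M+8) = C(5,4) × 0.3730^1 × 0.6270^4 = 5 × 0.3730 × 0.15455041 = 0.288237
Relative intensity = 0.288237 / 0.342942 × 100 = 84.05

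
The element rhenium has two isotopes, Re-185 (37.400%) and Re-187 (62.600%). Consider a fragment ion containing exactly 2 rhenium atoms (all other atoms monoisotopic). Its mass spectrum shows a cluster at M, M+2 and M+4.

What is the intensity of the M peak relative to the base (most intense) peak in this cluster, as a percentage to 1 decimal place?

Binomial terms of (0.37400 + 0.62600)^2: M 0.1399, M+2 0.4682, M+4 0.3919 → M+2 is the base peak.
P(M+2) = C(2,1) × 0.37400^1 × 0.62600^1 = 2 × 0.3740 × 0.6260 = 0.468248 (base)
P(M) = C(2,0) × 0.37400^2 × 0.62600^0 = 1 × 0.139876 × 1.0000 = 0.139876
Relative intensity = 0.139876 / 0.468248 × 100 = 29.9

29.9%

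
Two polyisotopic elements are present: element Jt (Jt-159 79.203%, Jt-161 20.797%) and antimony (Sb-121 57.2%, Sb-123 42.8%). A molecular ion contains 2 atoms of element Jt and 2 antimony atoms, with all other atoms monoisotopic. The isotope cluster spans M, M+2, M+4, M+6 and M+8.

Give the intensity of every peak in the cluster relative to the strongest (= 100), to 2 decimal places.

Element Jt pattern (n=2): 0.62731152 : 0.32943696 : 0.04325152
Antimony pattern (n=2): 0.327184 : 0.489632 : 0.183184
Convolve the two distributions (both contribute in 2-u steps):
  M: 0.62731152×0.327184 = 0.205246
  M+2: 0.62731152×0.489632 + 0.32943696×0.327184 = 0.414938
  M+4: 0.62731152×0.183184 + 0.32943696×0.489632 + 0.04325152×0.327184 = 0.290368
  M+6: 0.32943696×0.183184 + 0.04325152×0.489632 = 0.081525
  M+8: 0.04325152×0.183184 = 0.007923
Scale to base peak (0.414938) = 100: 49.46 : 100.00 : 69.98 : 19.65 : 1.91

49.46 : 100.00 : 69.98 : 19.65 : 1.91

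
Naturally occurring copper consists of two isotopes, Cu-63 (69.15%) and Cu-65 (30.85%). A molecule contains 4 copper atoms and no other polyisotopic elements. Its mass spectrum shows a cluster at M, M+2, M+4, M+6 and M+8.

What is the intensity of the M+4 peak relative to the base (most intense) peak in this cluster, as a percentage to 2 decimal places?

66.92%

(0.6915 + 0.3085)^4 gives M 0.2286, M+2 0.4080, M+4 0.2731, M+6 0.0812, M+8 0.0091; the largest is M+2.
P(M+2) = C(4,1) × 0.6915^3 × 0.3085^1 = 4 × 0.33065611 × 0.3085 = 0.408030 (base)
P(M+4) = C(4,2) × 0.6915^2 × 0.3085^2 = 6 × 0.47817225 × 0.09517225 = 0.273052
Relative intensity = 0.273052 / 0.408030 × 100 = 66.92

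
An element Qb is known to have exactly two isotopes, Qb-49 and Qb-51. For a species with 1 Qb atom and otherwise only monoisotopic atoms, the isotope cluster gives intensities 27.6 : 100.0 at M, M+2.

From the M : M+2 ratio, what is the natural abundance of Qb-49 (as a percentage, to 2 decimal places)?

21.63%

Write p for the Qb-49 fraction. I(M+2)/I(M) = [C(1,1)·p^0·(1−p)] / p^1 = 1·(1−p)/p = 100.0/27.6 = 3.6232
(1−p)/p = 3.6232/1 = 3.6232  ⇒  p = 1/(1 + 3.6232) = 0.2163
Qb-49: 21.63%, Qb-51: 78.37%.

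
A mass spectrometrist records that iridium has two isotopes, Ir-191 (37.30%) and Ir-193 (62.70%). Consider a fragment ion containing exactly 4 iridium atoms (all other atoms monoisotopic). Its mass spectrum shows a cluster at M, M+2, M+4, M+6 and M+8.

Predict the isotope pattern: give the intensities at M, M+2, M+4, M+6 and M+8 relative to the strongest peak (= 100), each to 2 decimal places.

Expanding (0.3730 + 0.6270)^4:
P(M) = 0.3730^4 = 0.019357
P(M+2) = 4 × 0.3730^3 × 0.6270^1 = 0.130153
P(M+4) = 6 × 0.3730^2 × 0.6270^2 = 0.328174
P(M+6) = 4 × 0.3730^1 × 0.6270^3 = 0.367766
P(M+8) = 0.6270^4 = 0.154550
The M+6 peak is largest (0.367766); scaling to 100 gives 5.26 : 35.39 : 89.23 : 100.00 : 42.02.

5.26 : 35.39 : 89.23 : 100.00 : 42.02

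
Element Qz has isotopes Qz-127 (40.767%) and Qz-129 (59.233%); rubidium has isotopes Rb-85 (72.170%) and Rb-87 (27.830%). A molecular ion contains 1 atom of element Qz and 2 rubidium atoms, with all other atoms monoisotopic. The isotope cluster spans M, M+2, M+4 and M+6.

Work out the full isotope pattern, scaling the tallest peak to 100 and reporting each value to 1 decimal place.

Element Qz pattern (n=1): 0.40767 : 0.59233
Rubidium pattern (n=2): 0.52085089 : 0.40169822 : 0.07745089
Convolve the two distributions (both contribute in 2-u steps):
  M: 0.40767×0.52085089 = 0.212335
  M+2: 0.40767×0.40169822 + 0.59233×0.52085089 = 0.472276
  M+4: 0.40767×0.07745089 + 0.59233×0.40169822 = 0.269512
  M+6: 0.59233×0.07745089 = 0.045876
Scale to base peak (0.472276) = 100: 45.0 : 100.0 : 57.1 : 9.7

45.0 : 100.0 : 57.1 : 9.7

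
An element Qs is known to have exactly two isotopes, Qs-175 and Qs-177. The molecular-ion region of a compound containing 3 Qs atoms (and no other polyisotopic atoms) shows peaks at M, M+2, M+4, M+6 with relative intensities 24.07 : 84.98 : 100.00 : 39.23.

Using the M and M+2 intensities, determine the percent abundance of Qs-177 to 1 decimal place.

54.1%

Let p = fractional abundance of Qs-175. I(M+2)/I(M) = [C(3,1)·p^2·(1−p)] / p^3 = 3·(1−p)/p = 84.98/24.07 = 3.5305
(1−p)/p = 3.5305/3 = 1.1768  ⇒  p = 1/(1 + 1.1768) = 0.4594
Qs-175: 45.9%, Qs-177: 54.1%.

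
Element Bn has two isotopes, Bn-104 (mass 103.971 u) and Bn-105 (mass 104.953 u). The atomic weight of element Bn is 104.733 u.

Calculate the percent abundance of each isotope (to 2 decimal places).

Writing the weighted mean with unknown fraction x of Bn-104:
103.971·x + 104.953·(1 − x) = 104.733
(103.971 − 104.953)·x = 104.733 − 104.953
x = -0.220 / -0.982 = 0.22403 → 22.40% Bn-104, 77.60% Bn-105.

Bn-104: 22.40%, Bn-105: 77.60%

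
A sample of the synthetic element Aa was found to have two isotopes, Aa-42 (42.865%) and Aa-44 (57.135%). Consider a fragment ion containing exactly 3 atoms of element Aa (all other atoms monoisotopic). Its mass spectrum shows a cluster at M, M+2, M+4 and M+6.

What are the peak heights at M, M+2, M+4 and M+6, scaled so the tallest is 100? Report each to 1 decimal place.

Expanding (0.42865 + 0.57135)^3:
P(M) = 0.42865^3 = 0.078761
P(M+2) = 3 × 0.42865^2 × 0.57135^1 = 0.314941
P(M+4) = 3 × 0.42865^1 × 0.57135^2 = 0.419787
P(M+6) = 0.57135^3 = 0.186512
The M+4 peak is largest (0.419787); scaling to 100 gives 18.8 : 75.0 : 100.0 : 44.4.

18.8 : 75.0 : 100.0 : 44.4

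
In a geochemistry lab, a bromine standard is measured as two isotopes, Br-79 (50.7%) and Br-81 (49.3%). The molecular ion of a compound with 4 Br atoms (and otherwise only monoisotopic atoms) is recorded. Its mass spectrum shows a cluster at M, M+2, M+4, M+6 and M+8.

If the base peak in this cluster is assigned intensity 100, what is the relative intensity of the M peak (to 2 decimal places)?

Term probabilities: M 0.0661, M+2 0.2570, M+4 0.3749, M+6 0.2430, M+8 0.0591. Base peak = M+4.
P(M+4) = C(4,2) × 0.507^2 × 0.493^2 = 6 × 0.257049 × 0.243049 = 0.374853 (base)
P(M) = C(4,0) × 0.507^4 × 0.493^0 = 1 × 0.06607419 × 1.0000 = 0.066074
Relative intensity = 0.066074 / 0.374853 × 100 = 17.63

17.63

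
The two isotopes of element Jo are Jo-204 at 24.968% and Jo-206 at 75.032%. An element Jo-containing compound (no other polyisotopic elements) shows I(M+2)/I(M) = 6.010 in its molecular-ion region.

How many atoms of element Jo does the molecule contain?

2

The M+2/M ratio from n Jo atoms is n · q/p = n · 0.75032/0.24968.
n = 6.010 × 0.24968/0.75032 = 2.00 ≈ 2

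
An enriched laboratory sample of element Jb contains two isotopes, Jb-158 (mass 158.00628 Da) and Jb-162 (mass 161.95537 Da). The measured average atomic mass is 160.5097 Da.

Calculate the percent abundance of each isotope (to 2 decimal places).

Jb-158: 36.61%, Jb-162: 63.39%

Writing the weighted mean with unknown fraction x of Jb-158:
158.00628·x + 161.95537·(1 − x) = 160.5097
(158.00628 − 161.95537)·x = 160.5097 − 161.95537
x = -1.44567 / -3.94909 = 0.36608 → 36.61% Jb-158, 63.39% Jb-162.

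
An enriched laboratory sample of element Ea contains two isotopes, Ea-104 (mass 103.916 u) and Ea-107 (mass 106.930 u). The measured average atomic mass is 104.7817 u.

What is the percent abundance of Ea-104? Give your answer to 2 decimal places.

Let x be the fractional abundance of Ea-104; then Ea-107 has abundance 1 − x.
103.916·x + 106.930·(1 − x) = 104.7817
(103.916 − 106.930)·x = 104.7817 − 106.930
x = -2.1483 / -3.014 = 0.71277 → 71.28% Ea-104, 28.72% Ea-107.

71.28%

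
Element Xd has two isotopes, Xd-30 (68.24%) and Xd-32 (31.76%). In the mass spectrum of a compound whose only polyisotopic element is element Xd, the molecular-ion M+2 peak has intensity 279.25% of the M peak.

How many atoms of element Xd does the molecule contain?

6

For n independent Xd atoms, I(M+2)/I(M) = n · (abundance Xd-32) / (abundance Xd-30) = n · 0.3176/0.6824.
n = 2.7925 × 0.6824/0.3176 = 6.00 ≈ 6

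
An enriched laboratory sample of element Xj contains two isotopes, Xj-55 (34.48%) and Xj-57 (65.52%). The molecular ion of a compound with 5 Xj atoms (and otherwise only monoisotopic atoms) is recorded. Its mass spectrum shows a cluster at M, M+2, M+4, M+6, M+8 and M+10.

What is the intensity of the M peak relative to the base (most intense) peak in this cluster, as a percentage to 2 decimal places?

1.46%

(0.3448 + 0.6552)^5 gives M 0.0049, M+2 0.0463, M+4 0.1760, M+6 0.3344, M+8 0.3177, M+10 0.1207; the largest is M+6.
P(M+6) = C(5,3) × 0.3448^2 × 0.6552^3 = 10 × 0.11888704 × 0.28126887 = 0.334392 (base)
P(M) = C(5,0) × 0.3448^5 × 0.6552^0 = 1 × 0.00487345 × 1.0000 = 0.004873
Relative intensity = 0.004873 / 0.334392 × 100 = 1.46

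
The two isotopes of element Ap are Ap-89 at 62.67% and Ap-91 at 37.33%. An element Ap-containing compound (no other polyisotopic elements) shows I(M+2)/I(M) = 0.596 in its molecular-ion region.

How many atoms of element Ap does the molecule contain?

1

The M+2/M ratio from n Ap atoms is n · q/p = n · 0.3733/0.6267.
n = 0.596 × 0.6267/0.3733 = 1.00 ≈ 1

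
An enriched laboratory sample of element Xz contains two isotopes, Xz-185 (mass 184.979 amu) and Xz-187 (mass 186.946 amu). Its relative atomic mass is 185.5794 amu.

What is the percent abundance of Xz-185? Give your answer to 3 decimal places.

69.476%

Writing the weighted mean with unknown fraction x of Xz-185:
184.979·x + 186.946·(1 − x) = 185.5794
(184.979 − 186.946)·x = 185.5794 − 186.946
x = -1.3666 / -1.967 = 0.69476 → 69.476% Xz-185, 30.524% Xz-187.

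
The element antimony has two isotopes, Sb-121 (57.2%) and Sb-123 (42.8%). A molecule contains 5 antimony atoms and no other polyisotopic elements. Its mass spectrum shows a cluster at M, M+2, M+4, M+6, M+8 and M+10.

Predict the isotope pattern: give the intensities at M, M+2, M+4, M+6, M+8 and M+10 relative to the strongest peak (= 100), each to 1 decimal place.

17.9 : 66.8 : 100.0 : 74.8 : 28.0 : 4.2

Each Sb atom is independently Sb-121 (p = 0.572) or Sb-123 (q = 0.428); the cluster is the binomial expansion (p + q)^5.
P(M) = 0.572^5 = 0.061232
P(M+2) = 5 × 0.572^4 × 0.428^1 = 0.229086
P(M+4) = 10 × 0.572^3 × 0.428^2 = 0.342827
P(M+6) = 10 × 0.572^2 × 0.428^3 = 0.256521
P(M+8) = 5 × 0.572^1 × 0.428^4 = 0.095971
P(M+10) = 0.428^5 = 0.014362
The M+4 peak is largest (0.342827); scaling to 100 gives 17.9 : 66.8 : 100.0 : 74.8 : 28.0 : 4.2.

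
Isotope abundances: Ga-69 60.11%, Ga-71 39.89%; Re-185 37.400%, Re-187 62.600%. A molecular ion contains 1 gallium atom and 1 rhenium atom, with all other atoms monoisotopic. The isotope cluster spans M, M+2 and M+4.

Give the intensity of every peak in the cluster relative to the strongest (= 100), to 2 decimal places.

Gallium pattern (n=1): 0.6011 : 0.3989
Rhenium pattern (n=1): 0.3740 : 0.6260
Convolve the two distributions (both contribute in 2-u steps):
  M: 0.6011×0.3740 = 0.224811
  M+2: 0.6011×0.6260 + 0.3989×0.3740 = 0.525477
  M+4: 0.3989×0.6260 = 0.249711
Scale to base peak (0.525477) = 100: 42.78 : 100.00 : 47.52

42.78 : 100.00 : 47.52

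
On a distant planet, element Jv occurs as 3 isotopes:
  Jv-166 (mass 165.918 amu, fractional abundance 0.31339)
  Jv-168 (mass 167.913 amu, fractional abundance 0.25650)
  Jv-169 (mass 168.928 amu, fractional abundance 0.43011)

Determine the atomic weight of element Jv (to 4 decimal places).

167.7243 amu

Weight each isotope mass by its fractional abundance: 0.31339 × 165.918 + 0.25650 × 167.913 + 0.43011 × 168.928
= 51.99704 + 43.06968 + 72.65762 = 167.72434 amu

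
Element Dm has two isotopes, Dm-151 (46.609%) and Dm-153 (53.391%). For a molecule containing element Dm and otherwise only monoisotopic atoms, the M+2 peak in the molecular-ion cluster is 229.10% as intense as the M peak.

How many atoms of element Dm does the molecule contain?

For n independent Dm atoms, I(M+2)/I(M) = n · (abundance Dm-153) / (abundance Dm-151) = n · 0.53391/0.46609.
n = 2.2910 × 0.46609/0.53391 = 2.00 ≈ 2

2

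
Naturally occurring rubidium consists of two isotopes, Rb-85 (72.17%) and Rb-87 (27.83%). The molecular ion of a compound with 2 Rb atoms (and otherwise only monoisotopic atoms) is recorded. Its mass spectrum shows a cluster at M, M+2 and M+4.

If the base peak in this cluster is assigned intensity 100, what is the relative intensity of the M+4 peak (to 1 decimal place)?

14.9

Binomial terms of (0.7217 + 0.2783)^2: M 0.5209, M+2 0.4017, M+4 0.0775 → M is the base peak.
P(M) = C(2,0) × 0.7217^2 × 0.2783^0 = 1 × 0.52085089 × 1.0000 = 0.520851 (base)
P(M+4) = C(2,2) × 0.7217^0 × 0.2783^2 = 1 × 1.0000 × 0.07745089 = 0.077451
Relative intensity = 0.077451 / 0.520851 × 100 = 14.9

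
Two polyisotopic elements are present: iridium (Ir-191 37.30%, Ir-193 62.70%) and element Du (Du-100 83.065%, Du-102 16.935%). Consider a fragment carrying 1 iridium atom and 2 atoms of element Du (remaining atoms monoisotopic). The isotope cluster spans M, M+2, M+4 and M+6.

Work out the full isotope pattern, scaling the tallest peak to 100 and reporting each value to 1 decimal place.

Iridium pattern (n=1): 0.3730 : 0.6270
Element Du pattern (n=2): 0.68997942 : 0.28134116 : 0.02867942
Convolve the two distributions (both contribute in 2-u steps):
  M: 0.3730×0.68997942 = 0.257362
  M+2: 0.3730×0.28134116 + 0.6270×0.68997942 = 0.537557
  M+4: 0.3730×0.02867942 + 0.6270×0.28134116 = 0.187098
  M+6: 0.6270×0.02867942 = 0.017982
Scale to base peak (0.537557) = 100: 47.9 : 100.0 : 34.8 : 3.3

47.9 : 100.0 : 34.8 : 3.3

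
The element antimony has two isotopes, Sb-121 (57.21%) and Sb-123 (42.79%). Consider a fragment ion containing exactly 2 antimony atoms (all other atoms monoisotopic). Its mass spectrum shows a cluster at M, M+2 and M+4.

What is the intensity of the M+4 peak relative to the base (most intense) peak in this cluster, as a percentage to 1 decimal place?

37.4%

(0.5721 + 0.4279)^2 gives M 0.3273, M+2 0.4896, M+4 0.1831; the largest is M+2.
P(M+2) = C(2,1) × 0.5721^1 × 0.4279^1 = 2 × 0.5721 × 0.4279 = 0.489603 (base)
P(M+4) = C(2,2) × 0.5721^0 × 0.4279^2 = 1 × 1.0000 × 0.18309841 = 0.183098
Relative intensity = 0.183098 / 0.489603 × 100 = 37.4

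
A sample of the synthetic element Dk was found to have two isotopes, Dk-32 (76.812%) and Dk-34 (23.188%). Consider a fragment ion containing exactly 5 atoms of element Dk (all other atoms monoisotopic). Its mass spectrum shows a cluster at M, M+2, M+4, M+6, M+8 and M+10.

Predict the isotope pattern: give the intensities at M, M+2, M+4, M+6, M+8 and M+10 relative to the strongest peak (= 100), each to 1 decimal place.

66.3 : 100.0 : 60.4 : 18.2 : 2.8 : 0.2

The 5 Dk atoms are independent, so intensities follow the terms of (0.76812 + 0.23188)^5.
P(M) = 0.76812^5 = 0.267390
P(M+2) = 5 × 0.76812^4 × 0.23188^1 = 0.403599
P(M+4) = 10 × 0.76812^3 × 0.23188^2 = 0.243677
P(M+6) = 10 × 0.76812^2 × 0.23188^3 = 0.073561
P(M+8) = 5 × 0.76812^1 × 0.23188^4 = 0.011103
P(M+10) = 0.23188^5 = 0.000670
The M+2 peak is largest (0.403599); scaling to 100 gives 66.3 : 100.0 : 60.4 : 18.2 : 2.8 : 0.2.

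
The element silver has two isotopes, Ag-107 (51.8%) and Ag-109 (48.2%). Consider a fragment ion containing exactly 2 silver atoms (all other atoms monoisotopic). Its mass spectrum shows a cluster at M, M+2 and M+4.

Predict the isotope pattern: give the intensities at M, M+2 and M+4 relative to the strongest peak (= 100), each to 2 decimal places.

53.73 : 100.00 : 46.53

Expanding (0.518 + 0.482)^2:
P(M) = 0.518^2 = 0.268324
P(M+2) = 2 × 0.518^1 × 0.482^1 = 0.499352
P(M+4) = 0.482^2 = 0.232324
The M+2 peak is largest (0.499352); scaling to 100 gives 53.73 : 100.00 : 46.53.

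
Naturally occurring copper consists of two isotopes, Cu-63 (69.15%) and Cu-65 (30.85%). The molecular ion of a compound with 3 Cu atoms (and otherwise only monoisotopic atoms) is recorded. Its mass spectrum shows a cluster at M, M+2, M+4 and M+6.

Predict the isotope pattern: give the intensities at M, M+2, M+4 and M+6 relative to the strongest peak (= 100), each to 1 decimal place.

The 3 Cu atoms are independent, so intensities follow the terms of (0.6915 + 0.3085)^3.
P(M) = 0.6915^3 = 0.330656
P(M+2) = 3 × 0.6915^2 × 0.3085^1 = 0.442548
P(M+4) = 3 × 0.6915^1 × 0.3085^2 = 0.197435
P(M+6) = 0.3085^3 = 0.029361
The M+2 peak is largest (0.442548); scaling to 100 gives 74.7 : 100.0 : 44.6 : 6.6.

74.7 : 100.0 : 44.6 : 6.6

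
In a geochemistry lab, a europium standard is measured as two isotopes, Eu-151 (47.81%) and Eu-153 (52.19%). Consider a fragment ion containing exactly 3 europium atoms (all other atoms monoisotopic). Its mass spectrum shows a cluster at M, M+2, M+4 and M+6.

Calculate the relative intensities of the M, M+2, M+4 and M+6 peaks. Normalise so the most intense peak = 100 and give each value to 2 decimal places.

27.97 : 91.61 : 100.00 : 36.39

The 3 Eu atoms are independent, so intensities follow the terms of (0.4781 + 0.5219)^3.
P(M) = 0.4781^3 = 0.109284
P(M+2) = 3 × 0.4781^2 × 0.5219^1 = 0.357887
P(M+4) = 3 × 0.4781^1 × 0.5219^2 = 0.390674
P(M+6) = 0.5219^3 = 0.142155
The M+4 peak is largest (0.390674); scaling to 100 gives 27.97 : 91.61 : 100.00 : 36.39.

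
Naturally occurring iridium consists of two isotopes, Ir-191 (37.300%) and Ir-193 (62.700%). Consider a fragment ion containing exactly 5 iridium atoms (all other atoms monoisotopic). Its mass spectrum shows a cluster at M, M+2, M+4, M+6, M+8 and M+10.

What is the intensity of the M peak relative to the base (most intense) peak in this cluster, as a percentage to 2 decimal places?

(0.37300 + 0.62700)^5 gives M 0.0072, M+2 0.0607, M+4 0.2040, M+6 0.3429, M+8 0.2882, M+10 0.0969; the largest is M+6.
P(M+6) = C(5,3) × 0.37300^2 × 0.62700^3 = 10 × 0.139129 × 0.24649188 = 0.342942 (base)
P(M) = C(5,0) × 0.37300^5 × 0.62700^0 = 1 × 0.00722012 × 1.0000 = 0.007220
Relative intensity = 0.007220 / 0.342942 × 100 = 2.11

2.11%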